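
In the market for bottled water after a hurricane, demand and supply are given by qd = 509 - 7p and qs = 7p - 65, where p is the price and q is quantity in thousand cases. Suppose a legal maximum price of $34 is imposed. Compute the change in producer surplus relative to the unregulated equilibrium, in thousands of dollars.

-1382.5

Setting quantity demanded equal to quantity supplied, 509 - 7p = 7p - 65, gives p* = 41 and q* = 222.
The ceiling of 34 is below the equilibrium price 41, so it binds.
At p = 34: qd = 509 - 7·34 = 271 and qs = 7·34 - 65 = 173.
Producer surplus without the control is ½ · (41 - 65/7) · 222 = 24642/7.
With the ceiling, producers sell 173 units at 34, so PS = ½ · (34 - 65/7) · 173 = 29929/14.
Change in producer surplus = 29929/14 - 24642/7 = -1382.5.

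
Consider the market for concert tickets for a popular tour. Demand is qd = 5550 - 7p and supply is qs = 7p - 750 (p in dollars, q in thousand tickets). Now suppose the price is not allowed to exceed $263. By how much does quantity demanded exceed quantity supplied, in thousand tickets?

2618

Without the control the market clears where 5550 - 7p = 7p - 750, i.e. p* = 450 and q* = 2400.
The ceiling of 263 is below the equilibrium price 450, so it binds.
At p = 263: qd = 5550 - 7·263 = 3709 and qs = 7·263 - 750 = 1091.
Shortage = qd - qs = 3709 - 1091 = 2618.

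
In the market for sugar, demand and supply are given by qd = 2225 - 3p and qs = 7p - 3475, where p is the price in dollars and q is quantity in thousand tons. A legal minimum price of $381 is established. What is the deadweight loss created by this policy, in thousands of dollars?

0

Without the control the market clears where 2225 - 3p = 7p - 3475, i.e. p* = 570 and q* = 515.
Since 381 is below p* = 570, the floor does not bind and the free-market outcome prevails.
Since the control does not bind, no trades are prevented and deadweight loss is zero.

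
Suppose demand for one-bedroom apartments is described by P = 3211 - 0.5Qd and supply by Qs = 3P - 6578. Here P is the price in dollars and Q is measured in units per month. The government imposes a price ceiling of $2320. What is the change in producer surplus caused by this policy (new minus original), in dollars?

Rearranging demand gives Qd = 6422 - 2P. Setting quantity demanded equal to quantity supplied, 6422 - 2P = 3P - 6578, gives P* = 2600 and Q* = 1222.
Because the ceiling (2320) lies below the market-clearing price, it is binding.
At P = 2320: Qd = 6422 - 2·2320 = 1782 and Qs = 3·2320 - 6578 = 382.
Producer surplus without the control is ½ · (2600 - 6578/3) · 1222 = 746642/3.
With the ceiling, producers sell 382 units at 2320, so PS = ½ · (2320 - 6578/3) · 382 = 72962/3.
Change in producer surplus = 72962/3 - 746642/3 = -224560.

-224560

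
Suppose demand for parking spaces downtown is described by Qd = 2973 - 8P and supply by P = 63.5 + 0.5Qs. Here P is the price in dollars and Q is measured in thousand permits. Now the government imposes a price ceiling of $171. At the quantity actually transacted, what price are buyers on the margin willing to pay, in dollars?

344.75

Rearranging supply gives Qs = 2P - 127. In a free market, 2973 - 8P = 2P - 127 gives the equilibrium P* = 310, Q* = 493.
The ceiling of 171 is below the equilibrium price 310, so it binds.
At P = 171: Qd = 2973 - 8·171 = 1605 and Qs = 2·171 - 127 = 215.
Only 215 units reach the market. On the demand curve, the marginal buyer's willingness to pay at Q = 215 is (2973 - 215)/8 = 344.75.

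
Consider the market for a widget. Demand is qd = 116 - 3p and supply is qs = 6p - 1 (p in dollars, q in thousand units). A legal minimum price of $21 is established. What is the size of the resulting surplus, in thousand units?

Without the control the market clears where 116 - 3p = 6p - 1, i.e. p* = 13 and q* = 77.
Since 21 > 13, the floor is binding.
At p = 21: qd = 116 - 3·21 = 53 and qs = 6·21 - 1 = 125.
Surplus = qs - qd = 125 - 53 = 72.

72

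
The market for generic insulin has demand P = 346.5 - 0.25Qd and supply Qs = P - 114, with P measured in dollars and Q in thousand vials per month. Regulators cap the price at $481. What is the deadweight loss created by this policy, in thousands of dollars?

0

Rearranging demand gives Qd = 1386 - 4P. Setting quantity demanded equal to quantity supplied, 1386 - 4P = P - 114, gives P* = 300 and Q* = 186.
Since 481 is above P* = 300, the ceiling does not bind and the free-market outcome prevails.
Since the control does not bind, no trades are prevented and deadweight loss is zero.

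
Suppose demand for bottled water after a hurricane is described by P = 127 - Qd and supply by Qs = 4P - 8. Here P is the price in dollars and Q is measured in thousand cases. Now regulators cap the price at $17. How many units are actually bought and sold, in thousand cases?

Rearranging demand gives Qd = 127 - P. Setting quantity demanded equal to quantity supplied, 127 - P = 4P - 8, gives P* = 27 and Q* = 100.
The ceiling of 17 is below the equilibrium price 27, so it binds.
At P = 17: Qd = 127 - 17 = 110 and Qs = 4·17 - 8 = 60.
The quantity actually transacted is the short side, supply: 60.

60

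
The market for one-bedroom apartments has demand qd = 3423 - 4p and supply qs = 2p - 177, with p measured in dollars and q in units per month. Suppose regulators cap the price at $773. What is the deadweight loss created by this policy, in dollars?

In a free market, 3423 - 4p = 2p - 177 gives the equilibrium p* = 600, q* = 1023.
Since 773 is above p* = 600, the ceiling does not bind and the free-market outcome prevails.
Since the control does not bind, no trades are prevented and deadweight loss is zero.

0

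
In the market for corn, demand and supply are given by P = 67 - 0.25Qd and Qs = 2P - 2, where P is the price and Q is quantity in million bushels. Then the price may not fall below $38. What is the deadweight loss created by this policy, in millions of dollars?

0

Rearranging demand gives Qd = 268 - 4P. In a free market, 268 - 4P = 2P - 2 gives the equilibrium P* = 45, Q* = 88.
Since 38 is below P* = 45, the floor does not bind and the free-market outcome prevails.
Since the control does not bind, no trades are prevented and deadweight loss is zero.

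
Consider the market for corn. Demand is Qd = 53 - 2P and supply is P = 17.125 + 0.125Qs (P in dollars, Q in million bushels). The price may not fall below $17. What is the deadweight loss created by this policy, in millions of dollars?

0

Rearranging supply gives Qs = 8P - 137. Equilibrium: 53 - 2P = 8P - 137, so 190 = 10P and P* = 19, Q* = 15.
Since 17 is below P* = 19, the floor does not bind and the free-market outcome prevails.
Since the control does not bind, no trades are prevented and deadweight loss is zero.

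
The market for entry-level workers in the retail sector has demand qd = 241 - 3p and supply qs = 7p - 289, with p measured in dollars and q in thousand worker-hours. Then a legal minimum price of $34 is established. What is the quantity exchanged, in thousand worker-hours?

Setting quantity demanded equal to quantity supplied, 241 - 3p = 7p - 289, gives p* = 53 and q* = 82.
The floor of 34 is below the equilibrium price 53, so it is not binding; the market clears at p* = 53, q* = 82.

82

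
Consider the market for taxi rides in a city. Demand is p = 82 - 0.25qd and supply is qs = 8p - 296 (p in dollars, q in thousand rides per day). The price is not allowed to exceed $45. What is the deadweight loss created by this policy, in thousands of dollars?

Rearranging demand gives qd = 328 - 4p. In a free market, 328 - 4p = 8p - 296 gives the equilibrium p* = 52, q* = 120.
Since 45 < 52, the ceiling is binding.
At p = 45: qd = 328 - 4·45 = 148 and qs = 8·45 - 296 = 64.
Quantity traded falls to 64. At q = 64 the demand price is (328 - 64)/4 = 66 and the supply price is (296 + 64)/8 = 45.
Deadweight loss = ½ · (66 - 45) · (120 - 64) = ½ · 21 · 56 = 588.

588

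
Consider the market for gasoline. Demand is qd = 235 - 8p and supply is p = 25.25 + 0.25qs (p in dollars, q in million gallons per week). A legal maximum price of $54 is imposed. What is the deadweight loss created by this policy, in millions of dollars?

0

Rearranging supply gives qs = 4p - 101. Without the control the market clears where 235 - 8p = 4p - 101, i.e. p* = 28 and q* = 11.
The ceiling of 54 is above the equilibrium price 28, so it is not binding; the market clears at p* = 28, q* = 11.
Since the control does not bind, no trades are prevented and deadweight loss is zero.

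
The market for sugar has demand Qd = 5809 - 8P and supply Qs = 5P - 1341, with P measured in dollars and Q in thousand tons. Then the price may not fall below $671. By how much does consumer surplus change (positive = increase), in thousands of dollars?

-111925

Setting quantity demanded equal to quantity supplied, 5809 - 8P = 5P - 1341, gives P* = 550 and Q* = 1409.
Because the floor (671) lies above the market-clearing price, it is binding.
At P = 671: Qd = 5809 - 8·671 = 441 and Qs = 5·671 - 1341 = 2014.
Consumer surplus without the control is ½ · (726.125 - 550) · 1409 = 124080.0625.
With the floor, consumers buy 441 units at 671, so CS = ½ · (726.125 - 671) · 441 = 12155.0625.
Change in consumer surplus = 12155.0625 - 124080.0625 = -111925.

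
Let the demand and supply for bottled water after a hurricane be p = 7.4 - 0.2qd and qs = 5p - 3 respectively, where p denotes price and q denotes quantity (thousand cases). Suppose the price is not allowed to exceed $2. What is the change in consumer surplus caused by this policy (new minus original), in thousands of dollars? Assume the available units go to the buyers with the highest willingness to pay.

4

Rearranging demand gives qd = 37 - 5p. Without the control the market clears where 37 - 5p = 5p - 3, i.e. p* = 4 and q* = 17.
Because the ceiling (2) lies below the market-clearing price, it is binding.
At p = 2: qd = 37 - 5·2 = 27 and qs = 5·2 - 3 = 7.
Consumer surplus without the control is ½ · (7.4 - 4) · 17 = 28.9.
With the ceiling, 7 units are sold at 2 (assume they go to the highest-value buyers). The demand price at q = 7 is 6, so CS = ½ · [(7.4 - 2) + (6 - 2)] · 7 = 32.9.
Change in consumer surplus = 32.9 - 28.9 = 4.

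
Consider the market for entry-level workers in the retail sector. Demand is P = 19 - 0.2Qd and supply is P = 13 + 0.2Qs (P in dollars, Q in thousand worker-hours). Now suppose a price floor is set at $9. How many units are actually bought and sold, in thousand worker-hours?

Rearranging demand gives Qd = 95 - 5P; rearranging supply gives Qs = 5P - 65. Setting quantity demanded equal to quantity supplied, 95 - 5P = 5P - 65, gives P* = 16 and Q* = 15.
Since 9 is below P* = 16, the floor does not bind and the free-market outcome prevails.

15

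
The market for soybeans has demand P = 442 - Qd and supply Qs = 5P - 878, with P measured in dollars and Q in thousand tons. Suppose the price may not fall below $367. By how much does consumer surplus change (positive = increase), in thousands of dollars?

Rearranging demand gives Qd = 442 - P. Without the control the market clears where 442 - P = 5P - 878, i.e. P* = 220 and Q* = 222.
The floor of 367 is above the equilibrium price 220, so it binds.
At P = 367: Qd = 442 - 367 = 75 and Qs = 5·367 - 878 = 957.
Consumer surplus without the control is ½ · (442 - 220) · 222 = 24642.
With the floor, consumers buy 75 units at 367, so CS = ½ · (442 - 367) · 75 = 2812.5.
Change in consumer surplus = 2812.5 - 24642 = -21829.5.

-21829.5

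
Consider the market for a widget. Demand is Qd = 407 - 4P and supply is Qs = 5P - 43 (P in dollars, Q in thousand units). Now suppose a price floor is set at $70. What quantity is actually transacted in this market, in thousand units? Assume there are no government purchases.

127

Equilibrium: 407 - 4P = 5P - 43, so 450 = 9P and P* = 50, Q* = 207.
The floor of 70 is above the equilibrium price 50, so it binds.
At P = 70: Qd = 407 - 4·70 = 127 and Qs = 5·70 - 43 = 307.
The quantity actually transacted is the short side, demand: 127.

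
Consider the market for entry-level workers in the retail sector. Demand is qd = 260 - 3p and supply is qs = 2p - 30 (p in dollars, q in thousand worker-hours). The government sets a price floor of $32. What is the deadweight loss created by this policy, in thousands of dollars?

Without the control the market clears where 260 - 3p = 2p - 30, i.e. p* = 58 and q* = 86.
Since 32 is below p* = 58, the floor does not bind and the free-market outcome prevails.
Since the control does not bind, no trades are prevented and deadweight loss is zero.

0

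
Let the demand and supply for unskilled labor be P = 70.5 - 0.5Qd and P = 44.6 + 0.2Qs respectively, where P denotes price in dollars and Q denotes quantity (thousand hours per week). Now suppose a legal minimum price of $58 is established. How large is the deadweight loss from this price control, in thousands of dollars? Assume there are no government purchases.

Rearranging demand gives Qd = 141 - 2P; rearranging supply gives Qs = 5P - 223. Setting quantity demanded equal to quantity supplied, 141 - 2P = 5P - 223, gives P* = 52 and Q* = 37.
The floor of 58 is above the equilibrium price 52, so it binds.
At P = 58: Qd = 141 - 2·58 = 25 and Qs = 5·58 - 223 = 67.
Quantity traded falls to 25. At Q = 25 the demand price is (141 - 25)/2 = 58 and the supply price is (223 + 25)/5 = 49.6.
Deadweight loss = ½ · (58 - 49.6) · (37 - 25) = ½ · 8.4 · 12 = 50.4.

50.4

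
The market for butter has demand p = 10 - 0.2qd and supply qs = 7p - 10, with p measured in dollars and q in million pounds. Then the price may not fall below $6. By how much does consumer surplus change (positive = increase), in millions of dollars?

Rearranging demand gives qd = 50 - 5p. In a free market, 50 - 5p = 7p - 10 gives the equilibrium p* = 5, q* = 25.
The floor of 6 is above the equilibrium price 5, so it binds.
At p = 6: qd = 50 - 5·6 = 20 and qs = 7·6 - 10 = 32.
Consumer surplus without the control is ½ · (10 - 5) · 25 = 62.5.
With the floor, consumers buy 20 units at 6, so CS = ½ · (10 - 6) · 20 = 40.
Change in consumer surplus = 40 - 62.5 = -22.5.

-22.5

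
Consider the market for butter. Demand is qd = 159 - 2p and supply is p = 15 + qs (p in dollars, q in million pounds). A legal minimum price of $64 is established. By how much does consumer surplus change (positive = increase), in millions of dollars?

Rearranging supply gives qs = p - 15. Setting quantity demanded equal to quantity supplied, 159 - 2p = p - 15, gives p* = 58 and q* = 43.
Since 64 > 58, the floor is binding.
At p = 64: qd = 159 - 2·64 = 31 and qs = 64 - 15 = 49.
Consumer surplus without the control is ½ · (79.5 - 58) · 43 = 462.25.
With the floor, consumers buy 31 units at 64, so CS = ½ · (79.5 - 64) · 31 = 240.25.
Change in consumer surplus = 240.25 - 462.25 = -222.

-222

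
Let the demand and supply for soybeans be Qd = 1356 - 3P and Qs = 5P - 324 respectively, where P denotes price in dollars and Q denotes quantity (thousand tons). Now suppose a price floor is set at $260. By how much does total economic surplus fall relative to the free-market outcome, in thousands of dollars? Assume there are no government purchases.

Without the control the market clears where 1356 - 3P = 5P - 324, i.e. P* = 210 and Q* = 726.
Since 260 > 210, the floor is binding.
At P = 260: Qd = 1356 - 3·260 = 576 and Qs = 5·260 - 324 = 976.
Quantity traded falls to 576. At Q = 576 the demand price is (1356 - 576)/3 = 260 and the supply price is (324 + 576)/5 = 180.
Deadweight loss = ½ · (260 - 180) · (726 - 576) = ½ · 80 · 150 = 6000.

6000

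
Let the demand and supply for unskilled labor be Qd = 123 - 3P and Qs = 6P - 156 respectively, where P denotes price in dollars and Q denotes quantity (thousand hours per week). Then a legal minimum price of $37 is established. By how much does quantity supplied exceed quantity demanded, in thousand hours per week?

54

Without the control the market clears where 123 - 3P = 6P - 156, i.e. P* = 31 and Q* = 30.
Because the floor (37) lies above the market-clearing price, it is binding.
At P = 37: Qd = 123 - 3·37 = 12 and Qs = 6·37 - 156 = 66.
Surplus = Qs - Qd = 66 - 12 = 54.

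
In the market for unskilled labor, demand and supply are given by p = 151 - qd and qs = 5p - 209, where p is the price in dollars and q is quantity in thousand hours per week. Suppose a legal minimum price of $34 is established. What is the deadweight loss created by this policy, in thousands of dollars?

0

Rearranging demand gives qd = 151 - p. Equilibrium: 151 - p = 5p - 209, so 360 = 6p and p* = 60, q* = 91.
Since 34 is below p* = 60, the floor does not bind and the free-market outcome prevails.
Since the control does not bind, no trades are prevented and deadweight loss is zero.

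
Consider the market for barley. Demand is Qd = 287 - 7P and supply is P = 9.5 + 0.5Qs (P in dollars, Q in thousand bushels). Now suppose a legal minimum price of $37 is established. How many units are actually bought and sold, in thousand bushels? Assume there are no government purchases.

Rearranging supply gives Qs = 2P - 19. Without the control the market clears where 287 - 7P = 2P - 19, i.e. P* = 34 and Q* = 49.
Since 37 > 34, the floor is binding.
At P = 37: Qd = 287 - 7·37 = 28 and Qs = 2·37 - 19 = 55.
The quantity actually transacted is the short side, demand: 28.

28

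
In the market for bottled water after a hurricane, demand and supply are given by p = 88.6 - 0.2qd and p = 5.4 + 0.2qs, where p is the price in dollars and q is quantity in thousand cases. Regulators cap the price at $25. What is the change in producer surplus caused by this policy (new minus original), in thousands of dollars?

Rearranging demand gives qd = 443 - 5p; rearranging supply gives qs = 5p - 27. Equilibrium: 443 - 5p = 5p - 27, so 470 = 10p and p* = 47, q* = 208.
Since 25 < 47, the ceiling is binding.
At p = 25: qd = 443 - 5·25 = 318 and qs = 5·25 - 27 = 98.
Producer surplus without the control is ½ · (47 - 5.4) · 208 = 4326.4.
With the ceiling, producers sell 98 units at 25, so PS = ½ · (25 - 5.4) · 98 = 960.4.
Change in producer surplus = 960.4 - 4326.4 = -3366.

-3366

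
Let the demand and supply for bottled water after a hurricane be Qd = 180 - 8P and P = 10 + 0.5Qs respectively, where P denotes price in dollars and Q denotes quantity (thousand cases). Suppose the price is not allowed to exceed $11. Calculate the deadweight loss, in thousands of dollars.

101.25

Rearranging supply gives Qs = 2P - 20. Without the control the market clears where 180 - 8P = 2P - 20, i.e. P* = 20 and Q* = 20.
Because the ceiling (11) lies below the market-clearing price, it is binding.
At P = 11: Qd = 180 - 8·11 = 92 and Qs = 2·11 - 20 = 2.
Quantity traded falls to 2. At Q = 2 the demand price is (180 - 2)/8 = 22.25 and the supply price is (20 + 2)/2 = 11.
Deadweight loss = ½ · (22.25 - 11) · (20 - 2) = ½ · 11.25 · 18 = 101.25.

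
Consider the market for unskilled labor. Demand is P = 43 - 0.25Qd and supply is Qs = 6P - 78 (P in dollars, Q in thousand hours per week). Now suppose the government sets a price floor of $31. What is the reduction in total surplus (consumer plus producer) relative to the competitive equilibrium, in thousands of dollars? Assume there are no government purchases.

Rearranging demand gives Qd = 172 - 4P. Equilibrium: 172 - 4P = 6P - 78, so 250 = 10P and P* = 25, Q* = 72.
Because the floor (31) lies above the market-clearing price, it is binding.
At P = 31: Qd = 172 - 4·31 = 48 and Qs = 6·31 - 78 = 108.
Quantity traded falls to 48. At Q = 48 the demand price is (172 - 48)/4 = 31 and the supply price is (78 + 48)/6 = 21.
Deadweight loss = ½ · (31 - 21) · (72 - 48) = ½ · 10 · 24 = 120.

120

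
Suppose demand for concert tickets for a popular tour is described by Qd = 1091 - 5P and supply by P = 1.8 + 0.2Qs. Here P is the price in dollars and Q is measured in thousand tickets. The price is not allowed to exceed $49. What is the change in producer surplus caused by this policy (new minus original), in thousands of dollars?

-23698.5

Rearranging supply gives Qs = 5P - 9. Equilibrium: 1091 - 5P = 5P - 9, so 1100 = 10P and P* = 110, Q* = 541.
Because the ceiling (49) lies below the market-clearing price, it is binding.
At P = 49: Qd = 1091 - 5·49 = 846 and Qs = 5·49 - 9 = 236.
Producer surplus without the control is ½ · (110 - 1.8) · 541 = 29268.1.
With the ceiling, producers sell 236 units at 49, so PS = ½ · (49 - 1.8) · 236 = 5569.6.
Change in producer surplus = 5569.6 - 29268.1 = -23698.5.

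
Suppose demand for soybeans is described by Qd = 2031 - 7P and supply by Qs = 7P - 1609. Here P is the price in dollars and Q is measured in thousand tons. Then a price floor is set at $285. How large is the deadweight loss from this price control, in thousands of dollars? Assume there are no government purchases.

4375

Setting quantity demanded equal to quantity supplied, 2031 - 7P = 7P - 1609, gives P* = 260 and Q* = 211.
Because the floor (285) lies above the market-clearing price, it is binding.
At P = 285: Qd = 2031 - 7·285 = 36 and Qs = 7·285 - 1609 = 386.
Quantity traded falls to 36. At Q = 36 the demand price is (2031 - 36)/7 = 285 and the supply price is (1609 + 36)/7 = 235.
Deadweight loss = ½ · (285 - 235) · (211 - 36) = ½ · 50 · 175 = 4375.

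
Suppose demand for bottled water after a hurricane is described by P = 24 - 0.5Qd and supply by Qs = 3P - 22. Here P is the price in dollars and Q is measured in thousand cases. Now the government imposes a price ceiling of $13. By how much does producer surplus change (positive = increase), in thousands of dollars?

-18.5

Rearranging demand gives Qd = 48 - 2P. Setting quantity demanded equal to quantity supplied, 48 - 2P = 3P - 22, gives P* = 14 and Q* = 20.
Since 13 < 14, the ceiling is binding.
At P = 13: Qd = 48 - 2·13 = 22 and Qs = 3·13 - 22 = 17.
Producer surplus without the control is ½ · (14 - 22/3) · 20 = 200/3.
With the ceiling, producers sell 17 units at 13, so PS = ½ · (13 - 22/3) · 17 = 289/6.
Change in producer surplus = 289/6 - 200/3 = -18.5.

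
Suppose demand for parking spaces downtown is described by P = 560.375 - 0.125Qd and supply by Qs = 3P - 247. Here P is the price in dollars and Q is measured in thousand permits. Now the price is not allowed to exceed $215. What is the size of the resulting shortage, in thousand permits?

2365

Rearranging demand gives Qd = 4483 - 8P. In a free market, 4483 - 8P = 3P - 247 gives the equilibrium P* = 430, Q* = 1043.
Since 215 < 430, the ceiling is binding.
At P = 215: Qd = 4483 - 8·215 = 2763 and Qs = 3·215 - 247 = 398.
Shortage = Qd - Qs = 2763 - 398 = 2365.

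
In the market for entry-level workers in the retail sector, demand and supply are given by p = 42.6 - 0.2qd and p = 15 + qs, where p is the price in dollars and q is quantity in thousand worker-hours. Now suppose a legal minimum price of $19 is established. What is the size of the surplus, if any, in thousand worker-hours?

0

Rearranging demand gives qd = 213 - 5p; rearranging supply gives qs = p - 15. Equilibrium: 213 - 5p = p - 15, so 228 = 6p and p* = 38, q* = 23.
The floor of 19 is below the equilibrium price 38, so it is not binding; the market clears at p* = 38, q* = 23.
Since the control does not bind, there is no surplus.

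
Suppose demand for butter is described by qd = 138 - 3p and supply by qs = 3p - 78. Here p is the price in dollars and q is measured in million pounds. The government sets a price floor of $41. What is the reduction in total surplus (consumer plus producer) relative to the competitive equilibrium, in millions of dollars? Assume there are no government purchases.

75

Without the control the market clears where 138 - 3p = 3p - 78, i.e. p* = 36 and q* = 30.
Since 41 > 36, the floor is binding.
At p = 41: qd = 138 - 3·41 = 15 and qs = 3·41 - 78 = 45.
Quantity traded falls to 15. At q = 15 the demand price is (138 - 15)/3 = 41 and the supply price is (78 + 15)/3 = 31.
Deadweight loss = ½ · (41 - 31) · (30 - 15) = ½ · 10 · 15 = 75.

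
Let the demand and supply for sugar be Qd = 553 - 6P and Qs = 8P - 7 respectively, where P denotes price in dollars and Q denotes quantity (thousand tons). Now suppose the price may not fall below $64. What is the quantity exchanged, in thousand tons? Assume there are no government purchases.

Equilibrium: 553 - 6P = 8P - 7, so 560 = 14P and P* = 40, Q* = 313.
Because the floor (64) lies above the market-clearing price, it is binding.
At P = 64: Qd = 553 - 6·64 = 169 and Qs = 8·64 - 7 = 505.
The quantity actually transacted is the short side, demand: 169.

169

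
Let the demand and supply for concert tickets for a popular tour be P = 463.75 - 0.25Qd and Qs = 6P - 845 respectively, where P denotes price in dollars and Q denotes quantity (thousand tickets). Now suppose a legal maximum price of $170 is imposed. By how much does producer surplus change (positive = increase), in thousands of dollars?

-47500

Rearranging demand gives Qd = 1855 - 4P. Setting quantity demanded equal to quantity supplied, 1855 - 4P = 6P - 845, gives P* = 270 and Q* = 775.
Since 170 < 270, the ceiling is binding.
At P = 170: Qd = 1855 - 4·170 = 1175 and Qs = 6·170 - 845 = 175.
Producer surplus without the control is ½ · (270 - 845/6) · 775 = 600625/12.
With the ceiling, producers sell 175 units at 170, so PS = ½ · (170 - 845/6) · 175 = 30625/12.
Change in producer surplus = 30625/12 - 600625/12 = -47500.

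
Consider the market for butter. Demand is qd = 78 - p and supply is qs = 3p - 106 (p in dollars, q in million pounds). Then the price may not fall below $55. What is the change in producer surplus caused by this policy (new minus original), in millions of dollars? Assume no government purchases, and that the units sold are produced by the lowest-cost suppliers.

Without the control the market clears where 78 - p = 3p - 106, i.e. p* = 46 and q* = 32.
The floor of 55 is above the equilibrium price 46, so it binds.
At p = 55: qd = 78 - 55 = 23 and qs = 3·55 - 106 = 59.
Producer surplus without the control is ½ · (46 - 106/3) · 32 = 512/3.
With the floor, 23 units are sold at 55. The supply price at q = 23 is 43, so PS = ½ · [(55 - 106/3) + (55 - 43)] · 23 = 2185/6.
Change in producer surplus = 2185/6 - 512/3 = 193.5.

193.5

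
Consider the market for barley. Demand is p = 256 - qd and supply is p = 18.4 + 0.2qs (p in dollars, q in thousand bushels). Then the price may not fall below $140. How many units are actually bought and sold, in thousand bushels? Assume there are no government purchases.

Rearranging demand gives qd = 256 - p; rearranging supply gives qs = 5p - 92. Setting quantity demanded equal to quantity supplied, 256 - p = 5p - 92, gives p* = 58 and q* = 198.
Since 140 > 58, the floor is binding.
At p = 140: qd = 256 - 140 = 116 and qs = 5·140 - 92 = 608.
The quantity actually transacted is the short side, demand: 116.

116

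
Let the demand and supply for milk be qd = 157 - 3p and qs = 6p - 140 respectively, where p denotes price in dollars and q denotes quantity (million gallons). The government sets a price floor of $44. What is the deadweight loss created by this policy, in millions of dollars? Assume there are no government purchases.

Equilibrium: 157 - 3p = 6p - 140, so 297 = 9p and p* = 33, q* = 58.
Since 44 > 33, the floor is binding.
At p = 44: qd = 157 - 3·44 = 25 and qs = 6·44 - 140 = 124.
Quantity traded falls to 25. At q = 25 the demand price is (157 - 25)/3 = 44 and the supply price is (140 + 25)/6 = 27.5.
Deadweight loss = ½ · (44 - 27.5) · (58 - 25) = ½ · 16.5 · 33 = 272.25.

272.25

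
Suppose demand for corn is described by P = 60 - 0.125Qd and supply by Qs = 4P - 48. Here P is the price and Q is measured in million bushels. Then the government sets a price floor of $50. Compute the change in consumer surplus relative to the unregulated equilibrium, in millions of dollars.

Rearranging demand gives Qd = 480 - 8P. Equilibrium: 480 - 8P = 4P - 48, so 528 = 12P and P* = 44, Q* = 128.
Since 50 > 44, the floor is binding.
At P = 50: Qd = 480 - 8·50 = 80 and Qs = 4·50 - 48 = 152.
Consumer surplus without the control is ½ · (60 - 44) · 128 = 1024.
With the floor, consumers buy 80 units at 50, so CS = ½ · (60 - 50) · 80 = 400.
Change in consumer surplus = 400 - 1024 = -624.

-624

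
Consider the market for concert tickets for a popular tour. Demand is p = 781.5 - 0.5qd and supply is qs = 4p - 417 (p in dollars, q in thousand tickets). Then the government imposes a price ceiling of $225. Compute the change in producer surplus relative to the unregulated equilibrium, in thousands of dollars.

-72765

Rearranging demand gives qd = 1563 - 2p. Without the control the market clears where 1563 - 2p = 4p - 417, i.e. p* = 330 and q* = 903.
Since 225 < 330, the ceiling is binding.
At p = 225: qd = 1563 - 2·225 = 1113 and qs = 4·225 - 417 = 483.
Producer surplus without the control is ½ · (330 - 104.25) · 903 = 101926.125.
With the ceiling, producers sell 483 units at 225, so PS = ½ · (225 - 104.25) · 483 = 29161.125.
Change in producer surplus = 29161.125 - 101926.125 = -72765.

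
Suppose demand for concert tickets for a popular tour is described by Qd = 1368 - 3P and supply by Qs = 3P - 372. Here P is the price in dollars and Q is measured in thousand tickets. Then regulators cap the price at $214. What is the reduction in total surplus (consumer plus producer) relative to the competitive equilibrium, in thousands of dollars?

Setting quantity demanded equal to quantity supplied, 1368 - 3P = 3P - 372, gives P* = 290 and Q* = 498.
Because the ceiling (214) lies below the market-clearing price, it is binding.
At P = 214: Qd = 1368 - 3·214 = 726 and Qs = 3·214 - 372 = 270.
Quantity traded falls to 270. At Q = 270 the demand price is (1368 - 270)/3 = 366 and the supply price is (372 + 270)/3 = 214.
Deadweight loss = ½ · (366 - 214) · (498 - 270) = ½ · 152 · 228 = 17328.

17328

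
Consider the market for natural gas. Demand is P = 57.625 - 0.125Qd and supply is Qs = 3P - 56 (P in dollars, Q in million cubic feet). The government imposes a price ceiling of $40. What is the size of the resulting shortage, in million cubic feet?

Rearranging demand gives Qd = 461 - 8P. Equilibrium: 461 - 8P = 3P - 56, so 517 = 11P and P* = 47, Q* = 85.
Since 40 < 47, the ceiling is binding.
At P = 40: Qd = 461 - 8·40 = 141 and Qs = 3·40 - 56 = 64.
Shortage = Qd - Qs = 141 - 64 = 77.

77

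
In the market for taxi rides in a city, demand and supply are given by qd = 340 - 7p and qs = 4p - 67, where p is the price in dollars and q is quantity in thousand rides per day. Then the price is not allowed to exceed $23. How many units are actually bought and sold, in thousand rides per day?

25

Without the control the market clears where 340 - 7p = 4p - 67, i.e. p* = 37 and q* = 81.
Since 23 < 37, the ceiling is binding.
At p = 23: qd = 340 - 7·23 = 179 and qs = 4·23 - 67 = 25.
The quantity actually transacted is the short side, supply: 25.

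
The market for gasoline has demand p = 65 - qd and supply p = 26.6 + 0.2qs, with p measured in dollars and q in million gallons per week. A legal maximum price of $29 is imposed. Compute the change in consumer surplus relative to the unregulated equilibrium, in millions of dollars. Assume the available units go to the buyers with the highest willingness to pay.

-152

Rearranging demand gives qd = 65 - p; rearranging supply gives qs = 5p - 133. Setting quantity demanded equal to quantity supplied, 65 - p = 5p - 133, gives p* = 33 and q* = 32.
The ceiling of 29 is below the equilibrium price 33, so it binds.
At p = 29: qd = 65 - 29 = 36 and qs = 5·29 - 133 = 12.
Consumer surplus without the control is ½ · (65 - 33) · 32 = 512.
With the ceiling, 12 units are sold at 29 (assume they go to the highest-value buyers). The demand price at q = 12 is 53, so CS = ½ · [(65 - 29) + (53 - 29)] · 12 = 360.
Change in consumer surplus = 360 - 512 = -152.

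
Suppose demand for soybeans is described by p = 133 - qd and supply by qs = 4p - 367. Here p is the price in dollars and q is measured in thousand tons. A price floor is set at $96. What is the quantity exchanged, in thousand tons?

Rearranging demand gives qd = 133 - p. Setting quantity demanded equal to quantity supplied, 133 - p = 4p - 367, gives p* = 100 and q* = 33.
Since 96 is below p* = 100, the floor does not bind and the free-market outcome prevails.

33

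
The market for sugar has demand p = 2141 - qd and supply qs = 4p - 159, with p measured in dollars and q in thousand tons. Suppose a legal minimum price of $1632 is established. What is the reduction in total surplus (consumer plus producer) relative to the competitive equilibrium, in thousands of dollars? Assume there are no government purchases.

858490

Rearranging demand gives qd = 2141 - p. Setting quantity demanded equal to quantity supplied, 2141 - p = 4p - 159, gives p* = 460 and q* = 1681.
The floor of 1632 is above the equilibrium price 460, so it binds.
At p = 1632: qd = 2141 - 1632 = 509 and qs = 4·1632 - 159 = 6369.
Quantity traded falls to 509. At q = 509 the demand price is 2141 - 509 = 1632 and the supply price is (159 + 509)/4 = 167.
Deadweight loss = ½ · (1632 - 167) · (1681 - 509) = ½ · 1465 · 1172 = 858490.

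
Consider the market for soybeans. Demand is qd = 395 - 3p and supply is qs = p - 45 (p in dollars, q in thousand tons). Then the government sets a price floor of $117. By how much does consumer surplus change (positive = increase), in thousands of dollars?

-381.5

Setting quantity demanded equal to quantity supplied, 395 - 3p = p - 45, gives p* = 110 and q* = 65.
Since 117 > 110, the floor is binding.
At p = 117: qd = 395 - 3·117 = 44 and qs = 117 - 45 = 72.
Consumer surplus without the control is ½ · (395/3 - 110) · 65 = 4225/6.
With the floor, consumers buy 44 units at 117, so CS = ½ · (395/3 - 117) · 44 = 968/3.
Change in consumer surplus = 968/3 - 4225/6 = -381.5.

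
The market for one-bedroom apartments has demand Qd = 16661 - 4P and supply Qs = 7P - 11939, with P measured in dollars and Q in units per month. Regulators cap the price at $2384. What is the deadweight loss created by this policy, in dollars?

Setting quantity demanded equal to quantity supplied, 16661 - 4P = 7P - 11939, gives P* = 2600 and Q* = 6261.
The ceiling of 2384 is below the equilibrium price 2600, so it binds.
At P = 2384: Qd = 16661 - 4·2384 = 7125 and Qs = 7·2384 - 11939 = 4749.
Quantity traded falls to 4749. At Q = 4749 the demand price is (16661 - 4749)/4 = 2978 and the supply price is (11939 + 4749)/7 = 2384.
Deadweight loss = ½ · (2978 - 2384) · (6261 - 4749) = ½ · 594 · 1512 = 449064.

449064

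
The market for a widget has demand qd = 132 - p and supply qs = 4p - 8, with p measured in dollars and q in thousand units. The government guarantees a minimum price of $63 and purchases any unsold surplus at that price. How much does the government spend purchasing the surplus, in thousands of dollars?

11025

Equilibrium: 132 - p = 4p - 8, so 140 = 5p and p* = 28, q* = 104.
Since 63 > 28, the floor is binding.
At p = 63: qd = 132 - 63 = 69 and qs = 4·63 - 8 = 244.
Surplus = qs - qd = 175.
Government expenditure = surplus × support price = 175 × 63 = 11025.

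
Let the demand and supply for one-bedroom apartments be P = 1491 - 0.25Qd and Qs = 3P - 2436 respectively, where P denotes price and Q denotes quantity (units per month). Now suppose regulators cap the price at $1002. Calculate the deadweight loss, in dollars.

102910.5

Rearranging demand gives Qd = 5964 - 4P. Without the control the market clears where 5964 - 4P = 3P - 2436, i.e. P* = 1200 and Q* = 1164.
The ceiling of 1002 is below the equilibrium price 1200, so it binds.
At P = 1002: Qd = 5964 - 4·1002 = 1956 and Qs = 3·1002 - 2436 = 570.
Quantity traded falls to 570. At Q = 570 the demand price is (5964 - 570)/4 = 1348.5 and the supply price is (2436 + 570)/3 = 1002.
Deadweight loss = ½ · (1348.5 - 1002) · (1164 - 570) = ½ · 346.5 · 594 = 102910.5.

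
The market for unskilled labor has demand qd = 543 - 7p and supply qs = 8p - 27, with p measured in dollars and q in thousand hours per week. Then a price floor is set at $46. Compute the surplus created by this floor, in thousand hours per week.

Equilibrium: 543 - 7p = 8p - 27, so 570 = 15p and p* = 38, q* = 277.
Because the floor (46) lies above the market-clearing price, it is binding.
At p = 46: qd = 543 - 7·46 = 221 and qs = 8·46 - 27 = 341.
Surplus = qs - qd = 341 - 221 = 120.

120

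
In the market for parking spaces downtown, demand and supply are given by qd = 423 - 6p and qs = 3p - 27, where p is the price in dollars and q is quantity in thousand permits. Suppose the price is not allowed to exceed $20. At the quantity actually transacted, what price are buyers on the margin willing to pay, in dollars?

Without the control the market clears where 423 - 6p = 3p - 27, i.e. p* = 50 and q* = 123.
The ceiling of 20 is below the equilibrium price 50, so it binds.
At p = 20: qd = 423 - 6·20 = 303 and qs = 3·20 - 27 = 33.
Only 33 units reach the market. On the demand curve, the marginal buyer's willingness to pay at q = 33 is (423 - 33)/6 = 65.

65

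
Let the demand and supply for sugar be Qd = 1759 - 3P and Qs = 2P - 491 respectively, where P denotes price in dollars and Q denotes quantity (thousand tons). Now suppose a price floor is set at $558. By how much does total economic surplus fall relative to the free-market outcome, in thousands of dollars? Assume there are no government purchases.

Setting quantity demanded equal to quantity supplied, 1759 - 3P = 2P - 491, gives P* = 450 and Q* = 409.
Because the floor (558) lies above the market-clearing price, it is binding.
At P = 558: Qd = 1759 - 3·558 = 85 and Qs = 2·558 - 491 = 625.
Quantity traded falls to 85. At Q = 85 the demand price is (1759 - 85)/3 = 558 and the supply price is (491 + 85)/2 = 288.
Deadweight loss = ½ · (558 - 288) · (409 - 85) = ½ · 270 · 324 = 43740.

43740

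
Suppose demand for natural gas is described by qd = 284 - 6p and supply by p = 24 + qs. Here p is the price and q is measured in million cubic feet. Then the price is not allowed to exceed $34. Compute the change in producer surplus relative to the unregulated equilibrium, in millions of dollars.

Rearranging supply gives qs = p - 24. In a free market, 284 - 6p = p - 24 gives the equilibrium p* = 44, q* = 20.
Because the ceiling (34) lies below the market-clearing price, it is binding.
At p = 34: qd = 284 - 6·34 = 80 and qs = 34 - 24 = 10.
Producer surplus without the control is ½ · (44 - 24) · 20 = 200.
With the ceiling, producers sell 10 units at 34, so PS = ½ · (34 - 24) · 10 = 50.
Change in producer surplus = 50 - 200 = -150.

-150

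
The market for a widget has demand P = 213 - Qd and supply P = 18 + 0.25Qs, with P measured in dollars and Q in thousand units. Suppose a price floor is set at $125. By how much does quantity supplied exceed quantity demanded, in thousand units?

340

Rearranging demand gives Qd = 213 - P; rearranging supply gives Qs = 4P - 72. In a free market, 213 - P = 4P - 72 gives the equilibrium P* = 57, Q* = 156.
Because the floor (125) lies above the market-clearing price, it is binding.
At P = 125: Qd = 213 - 125 = 88 and Qs = 4·125 - 72 = 428.
Surplus = Qs - Qd = 428 - 88 = 340.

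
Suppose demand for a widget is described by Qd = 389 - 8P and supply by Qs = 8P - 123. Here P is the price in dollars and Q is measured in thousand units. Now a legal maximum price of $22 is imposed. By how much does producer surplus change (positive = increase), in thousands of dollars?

Equilibrium: 389 - 8P = 8P - 123, so 512 = 16P and P* = 32, Q* = 133.
The ceiling of 22 is below the equilibrium price 32, so it binds.
At P = 22: Qd = 389 - 8·22 = 213 and Qs = 8·22 - 123 = 53.
Producer surplus without the control is ½ · (32 - 15.375) · 133 = 1105.5625.
With the ceiling, producers sell 53 units at 22, so PS = ½ · (22 - 15.375) · 53 = 175.5625.
Change in producer surplus = 175.5625 - 1105.5625 = -930.

-930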